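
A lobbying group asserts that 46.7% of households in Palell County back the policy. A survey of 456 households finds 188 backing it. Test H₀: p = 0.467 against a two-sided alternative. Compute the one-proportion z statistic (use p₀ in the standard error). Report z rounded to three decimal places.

p̂ = 188/456 ≈ 0.41228.
Standard error under H₀: √(0.467×0.533/456) = 0.02336.
z = (0.41228 − 0.467)/0.02336 = -0.05472/0.02336 = -2.342.
Two-sided p-value ≈ 2·Φ(−2.342) = 0.0192.

z = -2.342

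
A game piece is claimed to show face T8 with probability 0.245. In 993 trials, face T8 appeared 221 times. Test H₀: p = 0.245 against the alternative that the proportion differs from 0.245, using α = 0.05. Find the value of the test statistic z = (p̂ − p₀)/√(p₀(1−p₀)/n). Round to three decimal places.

p̂ = 221/993 = 0.22256.
Standard error under H₀: √(0.245×0.755/993) = 0.01365.
z = (0.22256 − 0.245)/0.01365 = -0.02244/0.01365 = -1.644.
p-value = 2·P(Z > 1.644) ≈ 0.1001. With α = 0.05, fail to reject H₀.

z = -1.644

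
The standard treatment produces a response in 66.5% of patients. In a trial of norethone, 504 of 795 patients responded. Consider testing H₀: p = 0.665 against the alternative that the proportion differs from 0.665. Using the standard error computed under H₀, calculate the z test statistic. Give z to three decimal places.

p̂ = 504/795 ≈ 0.63396.
SE = √(p₀(1−p₀)/n) = √(0.22278/795) = 0.01674.
z = (0.63396 − 0.665)/0.01674 = -0.03104/0.01674 = -1.854.
Two-sided p-value ≈ 2·Φ(−1.854) = 0.0637.

z = -1.854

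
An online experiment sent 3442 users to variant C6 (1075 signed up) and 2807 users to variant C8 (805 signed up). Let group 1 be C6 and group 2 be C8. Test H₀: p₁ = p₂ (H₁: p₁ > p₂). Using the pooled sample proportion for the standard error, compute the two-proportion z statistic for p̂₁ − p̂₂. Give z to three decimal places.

z = 2.189

p̂₁ = 1075/3442 ≈ 0.312318, p̂₂ = 805/2807 ≈ 0.286783.
Pooled p̂ = (1075+805)/(3442+2807) = 1880/6249 = 0.300848.
SE = √(0.210339 × 0.000646781) = 0.011664.
z = (0.312318 − 0.286783)/0.011664 = 0.025535/0.011664 = 2.189.
p-value = P(Z > 2.189) ≈ 0.0143.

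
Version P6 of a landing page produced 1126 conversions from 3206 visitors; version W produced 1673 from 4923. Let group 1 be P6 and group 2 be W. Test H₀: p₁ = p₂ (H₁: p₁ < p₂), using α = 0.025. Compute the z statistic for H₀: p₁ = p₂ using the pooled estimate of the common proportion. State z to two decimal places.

p̂₁ = 1126/3206 = 0.3512, p̂₂ = 1673/4923 = 0.3398.
Pooled p̂ = (1126+1673)/(3206+4923) = 2799/8129 = 0.3443.
SE = √(0.225765 × 0.000515043) = 0.0108.
z = (0.3512 − 0.3398)/0.0108 = 0.0114/0.0108 = 1.06.
p-value = P(Z < 1.056) ≈ 0.8544, so at α = 0.025 we fail to reject H₀.

z = 1.06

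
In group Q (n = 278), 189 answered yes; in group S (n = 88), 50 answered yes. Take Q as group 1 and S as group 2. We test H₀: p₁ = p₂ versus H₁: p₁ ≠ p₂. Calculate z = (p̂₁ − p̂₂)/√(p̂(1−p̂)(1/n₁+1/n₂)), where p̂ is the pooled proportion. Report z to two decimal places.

z = 1.92

p̂₁ = 189/278 ≈ 0.6799, p̂₂ = 50/88 ≈ 0.5682.
Pooled p̂ = (189+50)/(278+88) = 239/366 = 0.6530.
SE = √(0.226589 × 0.0149608) = 0.0582.
z = (0.6799 − 0.5682)/0.0582 = 0.1117/0.0582 = 1.92.
p-value = 2·P(Z > 1.918) ≈ 0.0551.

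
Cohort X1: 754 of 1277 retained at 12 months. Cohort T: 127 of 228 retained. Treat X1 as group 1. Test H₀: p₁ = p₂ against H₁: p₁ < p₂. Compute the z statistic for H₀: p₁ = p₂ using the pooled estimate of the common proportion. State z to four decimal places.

p̂₁ = 754/1277 ≈ 0.590446, p̂₂ = 127/228 ≈ 0.557018.
Pooled p̂ = (754+127)/(1277+228) = 881/1505 = 0.585382.
SE = √(0.24271 × 0.00516905) = 0.035420.
z = (0.590446 − 0.557018)/0.035420 = 0.033428/0.035420 = 0.9438.

z = 0.9438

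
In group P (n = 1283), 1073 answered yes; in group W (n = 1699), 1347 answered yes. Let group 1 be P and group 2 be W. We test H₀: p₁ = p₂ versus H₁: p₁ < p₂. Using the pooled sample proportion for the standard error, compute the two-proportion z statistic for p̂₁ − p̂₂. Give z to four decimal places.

z = 3.0074

p̂₁ = 1073/1283 = 0.836321, p̂₂ = 1347/1699 = 0.792819.
Pooled p̂ = (1073+1347)/(1283+1699) = 2420/2982 = 0.811536.
SE = √(0.152945 × 0.001368) = 0.014465.
z = (0.836321 − 0.792819)/0.014465 = 0.043502/0.014465 = 3.0074.
p-value = P(Z < 3.007) ≈ 0.9987.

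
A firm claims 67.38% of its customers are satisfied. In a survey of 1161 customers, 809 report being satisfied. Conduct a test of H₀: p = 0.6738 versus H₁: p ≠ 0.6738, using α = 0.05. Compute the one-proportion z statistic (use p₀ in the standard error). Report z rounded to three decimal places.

z = 1.673

p̂ = 809/1161 ≈ 0.696813.
Under H₀, SE = √(0.6738·0.3262/1161) = √(0.000189314) = 0.013759.
z = (0.696813 − 0.6738)/0.013759 = 0.023013/0.013759 = 1.673.
p-value = 2·P(Z > 1.673) ≈ 0.0944. With α = 0.05, fail to reject H₀.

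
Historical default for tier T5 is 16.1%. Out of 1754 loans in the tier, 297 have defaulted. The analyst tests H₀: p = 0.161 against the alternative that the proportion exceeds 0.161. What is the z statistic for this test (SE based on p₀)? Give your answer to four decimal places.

z = 0.9489

p̂ = 297/1754 = 0.1693273.
Standard error under H₀: √(0.161×0.839/1754) = 0.0087756.
z = (0.1693273 − 0.161)/0.0087756 = 0.0083273/0.0087756 = 0.9489.
p-value = P(Z > 0.949) ≈ 0.1713.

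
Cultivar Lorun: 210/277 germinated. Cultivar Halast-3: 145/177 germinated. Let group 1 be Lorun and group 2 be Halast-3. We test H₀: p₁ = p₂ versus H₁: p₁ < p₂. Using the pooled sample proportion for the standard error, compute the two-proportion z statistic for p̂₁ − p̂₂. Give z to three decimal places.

z = -1.537

p̂₁ = 210/277 ≈ 0.75812, p̂₂ = 145/177 ≈ 0.81921.
Pooled p̂ = (210+145)/(277+177) = 355/454 = 0.78194.
SE = √(p̂(1−p̂)(1/n₁+1/n₂)) = √(0.78194·0.21806·0.00925983) = √(0.0015789) = 0.03974.
z = (0.75812 − 0.81921)/0.03974 = -0.06109/0.03974 = -1.537.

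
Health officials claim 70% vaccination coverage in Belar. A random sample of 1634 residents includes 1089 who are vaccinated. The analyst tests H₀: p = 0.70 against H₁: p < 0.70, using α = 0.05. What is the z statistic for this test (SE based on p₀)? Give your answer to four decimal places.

p̂ = 1089/1634 ≈ 0.6664627.
Under H₀, SE = √(0.7·0.3/1634) = √(0.000128519) = 0.0113366.
z = (0.6664627 − 0.7)/0.0113366 = -0.0335373/0.0113366 = -2.9583.
p-value = P(Z < -2.958) ≈ 0.0015; since p < α = 0.05, reject H₀.

z = -2.9583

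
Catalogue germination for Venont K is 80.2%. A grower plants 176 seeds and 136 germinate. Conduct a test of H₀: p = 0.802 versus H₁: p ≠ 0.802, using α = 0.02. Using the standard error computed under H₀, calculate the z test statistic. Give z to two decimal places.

p̂ = 136/176 ≈ 0.77273.
SE = √(p₀(1−p₀)/n) = √(0.1588/176) = 0.03004.
z = (0.77273 − 0.802)/0.03004 = -0.02927/0.03004 = -0.97.
p-value = 2·P(Z > 0.975) ≈ 0.3298, so at α = 0.02 we fail to reject H₀.

z = -0.97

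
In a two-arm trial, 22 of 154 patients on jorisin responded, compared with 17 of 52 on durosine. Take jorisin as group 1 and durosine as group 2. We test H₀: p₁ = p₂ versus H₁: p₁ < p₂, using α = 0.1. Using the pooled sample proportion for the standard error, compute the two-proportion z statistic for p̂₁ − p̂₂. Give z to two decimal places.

p̂₁ = 22/154 = 0.1429, p̂₂ = 17/52 = 0.3269.
Pooled p̂ = (22+17)/(154+52) = 39/206 = 0.1893.
SE = √(p̂(1−p̂)(1/n₁+1/n₂)) = √(0.1893·0.8107·0.0257243) = √(0.00394811) = 0.0628.
z = (0.1429 − 0.3269)/0.0628 = -0.1840/0.0628 = -2.93.
p-value = P(Z < -2.929) ≈ 0.0017. With α = 0.1, reject H₀.

z = -2.93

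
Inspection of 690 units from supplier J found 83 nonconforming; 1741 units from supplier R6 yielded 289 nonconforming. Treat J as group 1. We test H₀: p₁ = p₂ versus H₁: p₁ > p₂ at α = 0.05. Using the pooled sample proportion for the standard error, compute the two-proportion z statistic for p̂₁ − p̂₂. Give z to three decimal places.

p̂₁ = 83/690 ≈ 0.12029, p̂₂ = 289/1741 ≈ 0.16600.
Pooled p̂ = (83+289)/(690+1741) = 372/2431 = 0.15302.
SE = √(p̂(1−p̂)(1/n₁+1/n₂)) = √(0.15302·0.84698·0.00202366) = √(0.000262281) = 0.01620.
z = (0.12029 − 0.16600)/0.01620 = -0.04571/0.01620 = -2.822.
p-value = P(Z > -2.822) ≈ 0.9976, so at α = 0.05 we fail to reject H₀.

z = -2.822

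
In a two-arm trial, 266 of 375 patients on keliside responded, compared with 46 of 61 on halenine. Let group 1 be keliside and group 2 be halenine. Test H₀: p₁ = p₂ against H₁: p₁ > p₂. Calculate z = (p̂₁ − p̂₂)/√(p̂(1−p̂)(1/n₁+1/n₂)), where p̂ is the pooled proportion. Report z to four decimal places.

z = -0.7187

p̂₁ = 266/375 ≈ 0.709333, p̂₂ = 46/61 ≈ 0.754098.
Pooled p̂ = (266+46)/(375+61) = 312/436 = 0.715596.
SE = √(p̂(1−p̂)(1/n₁+1/n₂)) = √(0.715596·0.284404·0.0190601) = √(0.00387908) = 0.062282.
z = (0.709333 − 0.754098)/0.062282 = -0.044765/0.062282 = -0.7187.
p-value = P(Z > -0.719) ≈ 0.7639.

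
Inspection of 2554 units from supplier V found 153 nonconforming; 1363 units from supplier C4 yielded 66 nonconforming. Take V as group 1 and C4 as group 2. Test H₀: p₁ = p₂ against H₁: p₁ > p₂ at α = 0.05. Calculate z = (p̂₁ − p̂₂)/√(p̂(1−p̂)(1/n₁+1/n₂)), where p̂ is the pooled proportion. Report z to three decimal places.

z = 1.490

p̂₁ = 153/2554 ≈ 0.05991, p̂₂ = 66/1363 ≈ 0.04842.
Pooled p̂ = (153+66)/(2554+1363) = 219/3917 = 0.05591.
SE = √(0.0527842 × 0.00112522) = 0.00771.
z = (0.05991 − 0.04842)/0.00771 = 0.01149/0.00771 = 1.490.
p-value = P(Z > 1.490) ≈ 0.0681. With α = 0.05, fail to reject H₀.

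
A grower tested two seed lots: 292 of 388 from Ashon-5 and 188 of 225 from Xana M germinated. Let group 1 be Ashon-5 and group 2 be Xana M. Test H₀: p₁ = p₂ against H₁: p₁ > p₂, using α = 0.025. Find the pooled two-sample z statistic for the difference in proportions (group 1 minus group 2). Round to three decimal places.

p̂₁ = 292/388 ≈ 0.75258, p̂₂ = 188/225 ≈ 0.83556.
Pooled p̂ = (292+188)/(388+225) = 480/613 = 0.78303.
SE = √(0.169892 × 0.00702176) = 0.03454.
z = (0.75258 − 0.83556)/0.03454 = -0.08298/0.03454 = -2.402.
p-value = P(Z > -2.402) ≈ 0.9919. With α = 0.025, fail to reject H₀.

z = -2.402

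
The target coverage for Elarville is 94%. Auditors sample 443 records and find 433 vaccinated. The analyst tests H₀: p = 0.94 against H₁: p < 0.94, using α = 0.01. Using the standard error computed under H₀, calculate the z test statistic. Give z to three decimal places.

p̂ = 433/443 ≈ 0.977427.
Standard error under H₀: √(0.94×0.06/443) = 0.011283.
z = (0.977427 − 0.94)/0.011283 = 0.037427/0.011283 = 3.317.
p-value = P(Z < 3.317) ≈ 0.9995. With α = 0.01, fail to reject H₀.

z = 3.317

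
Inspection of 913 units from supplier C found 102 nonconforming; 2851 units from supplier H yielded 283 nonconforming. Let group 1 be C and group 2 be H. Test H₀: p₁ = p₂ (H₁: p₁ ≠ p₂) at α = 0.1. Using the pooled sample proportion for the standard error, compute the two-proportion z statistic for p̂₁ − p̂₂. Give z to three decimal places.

p̂₁ = 102/913 = 0.111720, p̂₂ = 283/2851 = 0.099263.
Pooled p̂ = (102+283)/(913+2851) = 385/3764 = 0.102285.
SE = √(0.0918226 × 0.00144604) = 0.011523.
z = (0.111720 − 0.099263)/0.011523 = 0.012457/0.011523 = 1.081.
Two-sided p-value ≈ 2·Φ(−1.081) = 0.2797, so at α = 0.1 we fail to reject H₀.

z = 1.081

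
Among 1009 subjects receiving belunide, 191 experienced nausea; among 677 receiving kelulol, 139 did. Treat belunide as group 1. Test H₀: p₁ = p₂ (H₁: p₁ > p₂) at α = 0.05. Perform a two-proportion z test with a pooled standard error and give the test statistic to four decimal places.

p̂₁ = 191/1009 = 0.189296, p̂₂ = 139/677 = 0.205318.
Pooled p̂ = (191+139)/(1009+677) = 330/1686 = 0.195730.
SE = √(p̂(1−p̂)(1/n₁+1/n₂)) = √(0.195730·0.804270·0.00246819) = √(0.00038854) = 0.019711.
z = (0.189296 − 0.205318)/0.019711 = -0.016022/0.019711 = -0.8128.
p-value = P(Z > -0.813) ≈ 0.7918; since p > α = 0.05, fail to reject H₀.

z = -0.8128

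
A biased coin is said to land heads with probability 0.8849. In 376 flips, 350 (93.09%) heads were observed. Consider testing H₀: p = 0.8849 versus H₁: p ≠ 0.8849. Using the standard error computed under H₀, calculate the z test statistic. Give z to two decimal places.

z = 2.79

p̂ = 350/376 ≈ 0.9309.
Standard error under H₀: √(0.8849×0.1151/376) = 0.0165.
z = (0.9309 − 0.8849)/0.0165 = 0.0460/0.0165 = 2.79.
Two-sided p-value ≈ 2·Φ(−2.792) = 0.0052.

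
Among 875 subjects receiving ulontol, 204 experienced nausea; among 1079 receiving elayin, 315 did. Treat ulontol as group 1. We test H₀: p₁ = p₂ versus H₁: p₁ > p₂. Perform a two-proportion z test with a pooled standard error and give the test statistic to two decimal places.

z = -2.93

p̂₁ = 204/875 ≈ 0.2331, p̂₂ = 315/1079 ≈ 0.2919.
Pooled p̂ = (204+315)/(875+1079) = 519/1954 = 0.2656.
SE = √(p̂(1−p̂)(1/n₁+1/n₂)) = √(0.2656·0.7344·0.00206964) = √(0.000403706) = 0.0201.
z = (0.2331 − 0.2919)/0.0201 = -0.0588/0.0201 = -2.93.
p-value = P(Z > -2.926) ≈ 0.9983.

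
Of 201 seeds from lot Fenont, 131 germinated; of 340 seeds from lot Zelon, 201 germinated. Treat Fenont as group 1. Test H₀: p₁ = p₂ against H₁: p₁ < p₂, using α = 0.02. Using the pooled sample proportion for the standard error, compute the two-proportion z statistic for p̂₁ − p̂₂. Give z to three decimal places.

p̂₁ = 131/201 ≈ 0.65174, p̂₂ = 201/340 ≈ 0.59118.
Pooled p̂ = (131+201)/(201+340) = 332/541 = 0.61368.
SE = √(0.237077 × 0.0079163) = 0.04332.
z = (0.65174 − 0.59118)/0.04332 = 0.06056/0.04332 = 1.398.
p-value = P(Z < 1.398) ≈ 0.9189. With α = 0.02, fail to reject H₀.

z = 1.398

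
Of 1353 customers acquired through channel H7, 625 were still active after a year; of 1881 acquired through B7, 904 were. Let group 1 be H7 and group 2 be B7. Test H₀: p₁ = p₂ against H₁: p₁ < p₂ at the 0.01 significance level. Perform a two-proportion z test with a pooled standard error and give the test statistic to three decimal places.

p̂₁ = 625/1353 ≈ 0.46194, p̂₂ = 904/1881 ≈ 0.48060.
Pooled p̂ = (625+904)/(1353+1881) = 1529/3234 = 0.47279.
SE = √(0.24926 × 0.00127073) = 0.01780.
z = (0.46194 − 0.48060)/0.01780 = -0.01866/0.01780 = -1.048.
p-value = P(Z < -1.048) ≈ 0.1472, so at α = 0.01 we fail to reject H₀.

z = -1.048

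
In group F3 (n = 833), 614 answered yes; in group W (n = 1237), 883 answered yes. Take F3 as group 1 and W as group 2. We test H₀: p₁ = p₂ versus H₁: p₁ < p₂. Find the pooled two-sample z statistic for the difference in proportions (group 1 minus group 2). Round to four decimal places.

z = 1.1604

p̂₁ = 614/833 ≈ 0.737095, p̂₂ = 883/1237 ≈ 0.713824.
Pooled p̂ = (614+883)/(833+1237) = 1497/2070 = 0.723188.
SE = √(p̂(1−p̂)(1/n₁+1/n₂)) = √(0.723188·0.276812·0.00200889) = √(0.000402153) = 0.020054.
z = (0.737095 − 0.713824)/0.020054 = 0.023271/0.020054 = 1.1604.
p-value = P(Z < 1.160) ≈ 0.8771.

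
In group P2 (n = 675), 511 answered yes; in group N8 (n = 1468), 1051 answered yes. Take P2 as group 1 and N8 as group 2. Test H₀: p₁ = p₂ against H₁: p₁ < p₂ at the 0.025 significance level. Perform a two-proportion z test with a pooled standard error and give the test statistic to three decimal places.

p̂₁ = 511/675 ≈ 0.75704, p̂₂ = 1051/1468 ≈ 0.71594.
Pooled p̂ = (511+1051)/(675+1468) = 1562/2143 = 0.72888.
SE = √(p̂(1−p̂)(1/n₁+1/n₂)) = √(0.72888·0.27112·0.00216268) = √(0.000427371) = 0.02067.
z = (0.75704 − 0.71594)/0.02067 = 0.04110/0.02067 = 1.988.
p-value = P(Z < 1.988) ≈ 0.9766; since p > α = 0.025, fail to reject H₀.

z = 1.988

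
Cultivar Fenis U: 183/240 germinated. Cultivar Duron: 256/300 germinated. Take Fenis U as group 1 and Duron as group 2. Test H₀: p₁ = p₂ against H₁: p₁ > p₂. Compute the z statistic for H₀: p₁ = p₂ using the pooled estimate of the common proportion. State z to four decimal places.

z = -2.6898

p̂₁ = 183/240 ≈ 0.762500, p̂₂ = 256/300 ≈ 0.853333.
Pooled p̂ = (183+256)/(240+300) = 439/540 = 0.812963.
SE = √(0.152054 × 0.0075) = 0.033770.
z = (0.762500 − 0.853333)/0.033770 = -0.090833/0.033770 = -2.6898.
p-value = P(Z > -2.690) ≈ 0.9964.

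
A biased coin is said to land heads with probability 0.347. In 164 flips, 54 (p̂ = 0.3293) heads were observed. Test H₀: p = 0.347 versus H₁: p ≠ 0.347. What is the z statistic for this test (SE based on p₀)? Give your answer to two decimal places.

p̂ = 54/164 ≈ 0.3293.
Under H₀, SE = √(0.347·0.653/164) = √(0.00138165) = 0.0372.
z = (0.3293 − 0.347)/0.0372 = -0.0177/0.0372 = -0.48.

z = -0.48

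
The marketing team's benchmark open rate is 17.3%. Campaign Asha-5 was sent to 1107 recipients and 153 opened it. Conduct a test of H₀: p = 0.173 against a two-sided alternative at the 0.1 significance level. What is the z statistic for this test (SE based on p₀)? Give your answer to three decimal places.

z = -3.060

p̂ = 153/1107 = 0.13821.
SE = √(p₀(1−p₀)/n) = √(0.14307/1107) = 0.01137.
z = (0.13821 − 0.173)/0.01137 = -0.03479/0.01137 = -3.060.
p-value = 2·P(Z > 3.060) ≈ 0.0022. With α = 0.1, reject H₀.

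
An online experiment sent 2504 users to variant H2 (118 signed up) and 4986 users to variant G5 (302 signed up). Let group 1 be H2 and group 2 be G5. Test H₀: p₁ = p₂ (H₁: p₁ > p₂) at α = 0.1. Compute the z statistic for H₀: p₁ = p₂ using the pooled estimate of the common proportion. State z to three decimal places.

p̂₁ = 118/2504 = 0.047125, p̂₂ = 302/4986 = 0.060570.
Pooled p̂ = (118+302)/(2504+4986) = 420/7490 = 0.056075.
SE = √(0.0529304 × 0.000599923) = 0.005635.
z = (0.047125 − 0.060570)/0.005635 = -0.013445/0.005635 = -2.386.
p-value = P(Z > -2.386) ≈ 0.9915; since p > α = 0.1, fail to reject H₀.

z = -2.386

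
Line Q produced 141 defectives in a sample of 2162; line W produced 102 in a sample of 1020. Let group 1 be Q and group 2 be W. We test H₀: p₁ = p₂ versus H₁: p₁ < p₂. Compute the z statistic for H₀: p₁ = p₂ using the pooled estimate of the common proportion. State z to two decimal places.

p̂₁ = 141/2162 ≈ 0.0652, p̂₂ = 102/1020 ≈ 0.1000.
Pooled p̂ = (141+102)/(2162+1020) = 243/3182 = 0.0764.
SE = √(0.0705351 × 0.00144293) = 0.0101.
z = (0.0652 − 0.1000)/0.0101 = -0.0348/0.0101 = -3.45.

z = -3.45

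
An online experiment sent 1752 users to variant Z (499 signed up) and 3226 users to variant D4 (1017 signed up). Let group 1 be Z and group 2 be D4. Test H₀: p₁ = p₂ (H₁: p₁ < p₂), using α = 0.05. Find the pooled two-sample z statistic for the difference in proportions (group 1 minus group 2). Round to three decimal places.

z = -2.228

p̂₁ = 499/1752 = 0.28482, p̂₂ = 1017/3226 = 0.31525.
Pooled p̂ = (499+1017)/(1752+3226) = 1516/4978 = 0.30454.
SE = √(0.211795 × 0.000880758) = 0.01366.
z = (0.28482 − 0.31525)/0.01366 = -0.03043/0.01366 = -2.228.
p-value = P(Z < -2.228) ≈ 0.0129, so at α = 0.05 we reject H₀.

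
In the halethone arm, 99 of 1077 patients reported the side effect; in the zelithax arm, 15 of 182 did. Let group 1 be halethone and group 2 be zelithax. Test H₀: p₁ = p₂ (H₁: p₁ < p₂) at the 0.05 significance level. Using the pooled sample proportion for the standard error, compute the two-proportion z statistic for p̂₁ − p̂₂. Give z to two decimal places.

p̂₁ = 99/1077 = 0.0919, p̂₂ = 15/182 = 0.0824.
Pooled p̂ = (99+15)/(1077+182) = 114/1259 = 0.0905.
SE = √(p̂(1−p̂)(1/n₁+1/n₂)) = √(0.0905·0.9095·0.00642301) = √(0.000528929) = 0.0230.
z = (0.0919 − 0.0824)/0.0230 = 0.0095/0.0230 = 0.41.
p-value = P(Z < 0.413) ≈ 0.6603, so at α = 0.05 we fail to reject H₀.

z = 0.41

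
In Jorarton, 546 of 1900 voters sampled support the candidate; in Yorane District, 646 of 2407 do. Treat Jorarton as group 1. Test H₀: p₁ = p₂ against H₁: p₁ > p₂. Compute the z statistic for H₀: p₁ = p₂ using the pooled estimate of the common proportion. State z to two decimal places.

p̂₁ = 546/1900 ≈ 0.28737, p̂₂ = 646/2407 ≈ 0.26838.
Pooled p̂ = (546+646)/(1900+2407) = 1192/4307 = 0.27676.
SE = √(p̂(1−p̂)(1/n₁+1/n₂)) = √(0.27676·0.72324·0.000941771) = √(0.000188508) = 0.01373.
z = (0.28737 − 0.26838)/0.01373 = 0.01899/0.01373 = 1.38.

z = 1.38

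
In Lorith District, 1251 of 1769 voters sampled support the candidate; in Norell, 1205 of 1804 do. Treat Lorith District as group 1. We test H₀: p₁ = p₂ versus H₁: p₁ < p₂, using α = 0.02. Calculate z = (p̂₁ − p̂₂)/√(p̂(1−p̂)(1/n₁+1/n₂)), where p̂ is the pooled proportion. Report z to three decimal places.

z = 2.528

p̂₁ = 1251/1769 = 0.707179, p̂₂ = 1205/1804 = 0.667960.
Pooled p̂ = (1251+1205)/(1769+1804) = 2456/3573 = 0.687378.
SE = √(p̂(1−p̂)(1/n₁+1/n₂)) = √(0.687378·0.312622·0.00111961) = √(0.000240594) = 0.015511.
z = (0.707179 − 0.667960)/0.015511 = 0.039219/0.015511 = 2.528.
p-value = P(Z < 2.528) ≈ 0.9943. With α = 0.02, fail to reject H₀.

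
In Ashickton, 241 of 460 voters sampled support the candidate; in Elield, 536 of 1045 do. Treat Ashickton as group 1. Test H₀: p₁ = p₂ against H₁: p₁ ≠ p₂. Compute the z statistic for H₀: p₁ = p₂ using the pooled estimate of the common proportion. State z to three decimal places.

p̂₁ = 241/460 = 0.52391, p̂₂ = 536/1045 = 0.51292.
Pooled p̂ = (241+536)/(460+1045) = 777/1505 = 0.51628.
SE = √(0.249735 × 0.00313085) = 0.02796.
z = (0.52391 − 0.51292)/0.02796 = 0.01099/0.02796 = 0.393.

z = 0.393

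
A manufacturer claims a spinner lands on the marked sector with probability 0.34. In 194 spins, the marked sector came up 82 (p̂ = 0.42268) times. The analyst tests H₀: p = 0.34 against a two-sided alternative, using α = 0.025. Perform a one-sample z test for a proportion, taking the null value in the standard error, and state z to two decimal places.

p̂ = 82/194 ≈ 0.4227.
SE = √(p₀(1−p₀)/n) = √(0.2244/194) = 0.0340.
z = (0.4227 − 0.34)/0.0340 = 0.0827/0.0340 = 2.43.
Two-sided p-value ≈ 2·Φ(−2.431) = 0.0151; since p < α = 0.025, reject H₀.

z = 2.43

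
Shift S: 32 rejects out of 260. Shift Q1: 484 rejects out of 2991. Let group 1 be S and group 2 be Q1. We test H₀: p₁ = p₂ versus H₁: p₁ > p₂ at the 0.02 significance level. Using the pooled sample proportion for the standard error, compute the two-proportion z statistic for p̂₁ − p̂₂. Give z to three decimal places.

p̂₁ = 32/260 = 0.123077, p̂₂ = 484/2991 = 0.161819.
Pooled p̂ = (32+484)/(260+2991) = 516/3251 = 0.158720.
SE = √(0.133528 × 0.00418049) = 0.023627.
z = (0.123077 − 0.161819)/0.023627 = -0.038742/0.023627 = -1.640.
p-value = P(Z > -1.640) ≈ 0.9495. With α = 0.02, fail to reject H₀.

z = -1.640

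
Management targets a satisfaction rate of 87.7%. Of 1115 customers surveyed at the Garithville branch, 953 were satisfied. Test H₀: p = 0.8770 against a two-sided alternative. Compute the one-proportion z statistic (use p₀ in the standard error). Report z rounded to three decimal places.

z = -2.266

p̂ = 953/1115 = 0.854709.
SE = √(p₀(1−p₀)/n) = √(0.10787/1115) = 0.009836.
z = (0.854709 − 0.877)/0.009836 = -0.022291/0.009836 = -2.266.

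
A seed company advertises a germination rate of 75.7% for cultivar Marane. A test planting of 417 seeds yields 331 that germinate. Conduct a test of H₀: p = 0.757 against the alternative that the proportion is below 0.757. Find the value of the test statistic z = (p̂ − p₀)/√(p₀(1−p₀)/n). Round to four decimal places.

z = 1.7505

p̂ = 331/417 = 0.793765.
SE = √(p₀(1−p₀)/n) = √(0.18395/417) = 0.021003.
z = (0.793765 − 0.757)/0.021003 = 0.036765/0.021003 = 1.7505.
p-value = P(Z < 1.750) ≈ 0.9600.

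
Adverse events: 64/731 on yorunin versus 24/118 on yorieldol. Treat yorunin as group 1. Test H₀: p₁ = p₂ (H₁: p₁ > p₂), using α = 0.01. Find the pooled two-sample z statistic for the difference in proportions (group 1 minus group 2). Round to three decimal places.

z = -3.831

p̂₁ = 64/731 ≈ 0.08755, p̂₂ = 24/118 ≈ 0.20339.
Pooled p̂ = (64+24)/(731+118) = 88/849 = 0.10365.
SE = √(p̂(1−p̂)(1/n₁+1/n₂)) = √(0.10365·0.89635·0.00984257) = √(0.000914451) = 0.03024.
z = (0.08755 − 0.20339)/0.03024 = -0.11584/0.03024 = -3.831.
p-value = P(Z > -3.831) ≈ 0.9999. With α = 0.01, fail to reject H₀.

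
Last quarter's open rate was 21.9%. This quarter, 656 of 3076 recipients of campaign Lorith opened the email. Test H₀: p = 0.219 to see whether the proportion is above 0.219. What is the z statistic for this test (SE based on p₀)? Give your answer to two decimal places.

p̂ = 656/3076 = 0.21326.
Under H₀, SE = √(0.219·0.781/3076) = √(5.56044e-05) = 0.00746.
z = (0.21326 − 0.219)/0.00746 = -0.00574/0.00746 = -0.77.
p-value = P(Z > -0.769) ≈ 0.7791.

z = -0.77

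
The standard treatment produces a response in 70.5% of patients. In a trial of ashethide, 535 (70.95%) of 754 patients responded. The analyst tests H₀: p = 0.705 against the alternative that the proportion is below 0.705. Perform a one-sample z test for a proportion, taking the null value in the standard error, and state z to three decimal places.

p̂ = 535/754 = 0.70955.
Standard error under H₀: √(0.705×0.295/754) = 0.01661.
z = (0.70955 − 0.705)/0.01661 = 0.00455/0.01661 = 0.274.
p-value = P(Z < 0.274) ≈ 0.6079.

z = 0.274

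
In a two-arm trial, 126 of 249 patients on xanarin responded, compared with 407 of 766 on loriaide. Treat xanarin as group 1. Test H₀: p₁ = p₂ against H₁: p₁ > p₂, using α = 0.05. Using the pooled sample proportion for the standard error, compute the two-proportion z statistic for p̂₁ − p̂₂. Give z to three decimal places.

p̂₁ = 126/249 = 0.50602, p̂₂ = 407/766 = 0.53133.
Pooled p̂ = (126+407)/(249+766) = 533/1015 = 0.52512.
SE = √(p̂(1−p̂)(1/n₁+1/n₂)) = √(0.52512·0.47488·0.00532155) = √(0.00132703) = 0.03643.
z = (0.50602 − 0.53133)/0.03643 = -0.02531/0.03643 = -0.695.
p-value = P(Z > -0.695) ≈ 0.7564, so at α = 0.05 we fail to reject H₀.

z = -0.695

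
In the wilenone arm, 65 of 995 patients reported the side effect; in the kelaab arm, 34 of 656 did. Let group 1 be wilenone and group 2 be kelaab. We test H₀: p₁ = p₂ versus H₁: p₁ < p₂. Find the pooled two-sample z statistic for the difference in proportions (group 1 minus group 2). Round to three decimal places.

p̂₁ = 65/995 = 0.065327, p̂₂ = 34/656 = 0.051829.
Pooled p̂ = (65+34)/(995+656) = 99/1651 = 0.059964.
SE = √(0.056368 × 0.00252942) = 0.011941.
z = (0.065327 − 0.051829)/0.011941 = 0.013498/0.011941 = 1.130.

z = 1.130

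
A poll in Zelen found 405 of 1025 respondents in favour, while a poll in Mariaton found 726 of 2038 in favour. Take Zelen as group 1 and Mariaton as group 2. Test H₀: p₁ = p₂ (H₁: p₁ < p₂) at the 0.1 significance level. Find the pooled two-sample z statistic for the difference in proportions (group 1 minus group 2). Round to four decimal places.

z = 2.1045

p̂₁ = 405/1025 ≈ 0.3951220, p̂₂ = 726/2038 ≈ 0.3562316.
Pooled p̂ = (405+726)/(1025+2038) = 1131/3063 = 0.3692458.
SE = √(0.232903 × 0.00146629) = 0.0184798.
z = (0.3951220 − 0.3562316)/0.0184798 = 0.0388904/0.0184798 = 2.1045.
p-value = P(Z < 2.104) ≈ 0.9823, so at α = 0.1 we fail to reject H₀.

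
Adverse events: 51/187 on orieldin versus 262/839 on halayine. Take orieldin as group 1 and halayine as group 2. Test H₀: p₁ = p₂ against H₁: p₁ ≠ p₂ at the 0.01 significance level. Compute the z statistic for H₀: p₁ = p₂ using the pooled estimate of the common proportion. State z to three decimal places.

z = -1.062

p̂₁ = 51/187 = 0.27273, p̂₂ = 262/839 = 0.31228.
Pooled p̂ = (51+262)/(187+839) = 313/1026 = 0.30507.
SE = √(p̂(1−p̂)(1/n₁+1/n₂)) = √(0.30507·0.69493·0.00653949) = √(0.00138638) = 0.03723.
z = (0.27273 − 0.31228)/0.03723 = -0.03955/0.03723 = -1.062.
p-value = 2·P(Z > 1.062) ≈ 0.2882, so at α = 0.01 we fail to reject H₀.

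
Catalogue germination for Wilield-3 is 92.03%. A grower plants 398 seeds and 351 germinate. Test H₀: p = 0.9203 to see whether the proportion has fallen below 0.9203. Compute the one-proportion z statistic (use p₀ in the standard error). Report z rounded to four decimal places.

p̂ = 351/398 = 0.8819095.
Standard error under H₀: √(0.9203×0.0797/398) = 0.0135754.
z = (0.8819095 − 0.9203)/0.0135754 = -0.0383905/0.0135754 = -2.8279.
p-value = P(Z < -2.828) ≈ 0.0023.

z = -2.8279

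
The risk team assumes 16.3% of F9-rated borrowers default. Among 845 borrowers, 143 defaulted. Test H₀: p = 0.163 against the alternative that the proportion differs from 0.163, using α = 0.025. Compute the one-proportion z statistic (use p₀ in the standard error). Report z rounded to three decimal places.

z = 0.490

p̂ = 143/845 ≈ 0.16923.
Standard error under H₀: √(0.163×0.837/845) = 0.01271.
z = (0.16923 − 0.163)/0.01271 = 0.00623/0.01271 = 0.490.
Two-sided p-value ≈ 2·Φ(−0.490) = 0.6239; since p > α = 0.025, fail to reject H₀.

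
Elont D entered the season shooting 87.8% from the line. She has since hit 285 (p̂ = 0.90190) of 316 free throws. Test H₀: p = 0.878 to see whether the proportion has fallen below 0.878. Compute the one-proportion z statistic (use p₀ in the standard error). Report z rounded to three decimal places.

z = 1.298

p̂ = 285/316 = 0.90190.
SE = √(p₀(1−p₀)/n) = √(0.10712/316) = 0.01841.
z = (0.90190 − 0.878)/0.01841 = 0.02390/0.01841 = 1.298.
p-value = P(Z < 1.298) ≈ 0.9029.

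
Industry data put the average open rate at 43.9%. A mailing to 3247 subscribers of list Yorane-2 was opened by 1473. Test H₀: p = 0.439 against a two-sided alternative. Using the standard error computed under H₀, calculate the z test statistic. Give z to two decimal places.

z = 1.68

p̂ = 1473/3247 = 0.4536.
Under H₀, SE = √(0.439·0.561/3247) = √(7.58482e-05) = 0.0087.
z = (0.4536 − 0.439)/0.0087 = 0.0146/0.0087 = 1.68.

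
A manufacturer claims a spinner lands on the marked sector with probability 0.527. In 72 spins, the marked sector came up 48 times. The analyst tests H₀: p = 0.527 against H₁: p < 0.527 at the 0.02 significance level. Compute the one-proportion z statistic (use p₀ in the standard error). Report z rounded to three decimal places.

p̂ = 48/72 ≈ 0.66667.
Under H₀, SE = √(0.527·0.473/72) = √(0.0034621) = 0.05884.
z = (0.66667 − 0.527)/0.05884 = 0.13967/0.05884 = 2.374.
p-value = P(Z < 2.374) ≈ 0.9912; since p > α = 0.02, fail to reject H₀.

z = 2.374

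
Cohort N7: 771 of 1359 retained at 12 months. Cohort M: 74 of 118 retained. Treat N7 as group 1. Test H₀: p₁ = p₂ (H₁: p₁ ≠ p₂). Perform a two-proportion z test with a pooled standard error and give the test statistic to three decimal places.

p̂₁ = 771/1359 = 0.56733, p̂₂ = 74/118 = 0.62712.
Pooled p̂ = (771+74)/(1359+118) = 845/1477 = 0.57211.
SE = √(0.244801 × 0.00921041) = 0.04748.
z = (0.56733 − 0.62712)/0.04748 = -0.05979/0.04748 = -1.259.

z = -1.259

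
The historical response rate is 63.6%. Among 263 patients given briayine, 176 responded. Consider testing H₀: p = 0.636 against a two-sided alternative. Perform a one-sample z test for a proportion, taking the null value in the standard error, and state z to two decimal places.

z = 1.12

p̂ = 176/263 = 0.6692.
Under H₀, SE = √(0.636·0.364/263) = √(0.000880243) = 0.0297.
z = (0.6692 − 0.636)/0.0297 = 0.0332/0.0297 = 1.12.
Two-sided p-value ≈ 2·Φ(−1.119) = 0.2631.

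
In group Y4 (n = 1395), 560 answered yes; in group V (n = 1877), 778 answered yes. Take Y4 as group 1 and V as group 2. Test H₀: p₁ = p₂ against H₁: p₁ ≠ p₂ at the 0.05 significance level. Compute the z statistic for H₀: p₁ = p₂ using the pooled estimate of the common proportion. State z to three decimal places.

z = -0.751

p̂₁ = 560/1395 = 0.40143, p̂₂ = 778/1877 = 0.41449.
Pooled p̂ = (560+778)/(1395+1877) = 1338/3272 = 0.40892.
SE = √(p̂(1−p̂)(1/n₁+1/n₂)) = √(0.40892·0.59108·0.00124961) = √(0.000302037) = 0.01738.
z = (0.40143 − 0.41449)/0.01738 = -0.01306/0.01738 = -0.751.
p-value = 2·P(Z > 0.751) ≈ 0.4525; since p > α = 0.05, fail to reject H₀.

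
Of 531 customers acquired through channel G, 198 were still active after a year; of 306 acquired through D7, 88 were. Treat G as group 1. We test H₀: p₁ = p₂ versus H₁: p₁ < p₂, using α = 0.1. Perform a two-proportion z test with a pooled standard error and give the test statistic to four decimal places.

z = 2.5059

p̂₁ = 198/531 ≈ 0.3728814, p̂₂ = 88/306 ≈ 0.2875817.
Pooled p̂ = (198+88)/(531+306) = 286/837 = 0.3416965.
SE = √(p̂(1−p̂)(1/n₁+1/n₂)) = √(0.3416965·0.6583035·0.00515121) = √(0.00115871) = 0.0340399.
z = (0.3728814 − 0.2875817)/0.0340399 = 0.0852997/0.0340399 = 2.5059.
p-value = P(Z < 2.506) ≈ 0.9939; since p > α = 0.1, fail to reject H₀.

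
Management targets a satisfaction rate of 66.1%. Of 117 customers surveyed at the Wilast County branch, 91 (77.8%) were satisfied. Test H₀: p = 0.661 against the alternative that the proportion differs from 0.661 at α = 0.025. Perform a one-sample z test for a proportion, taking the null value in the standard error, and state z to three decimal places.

p̂ = 91/117 = 0.777778.
Under H₀, SE = √(0.661·0.339/117) = √(0.00191521) = 0.043763.
z = (0.777778 − 0.661)/0.043763 = 0.116778/0.043763 = 2.668.
Two-sided p-value ≈ 2·Φ(−2.668) = 0.0076; since p < α = 0.025, reject H₀.

z = 2.668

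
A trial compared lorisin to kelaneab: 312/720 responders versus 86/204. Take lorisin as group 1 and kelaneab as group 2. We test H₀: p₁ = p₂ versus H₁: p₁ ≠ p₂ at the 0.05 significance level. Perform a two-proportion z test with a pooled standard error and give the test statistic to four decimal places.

p̂₁ = 312/720 ≈ 0.433333, p̂₂ = 86/204 ≈ 0.421569.
Pooled p̂ = (312+86)/(720+204) = 398/924 = 0.430736.
SE = √(0.245202 × 0.00629085) = 0.039275.
z = (0.433333 − 0.421569)/0.039275 = 0.011764/0.039275 = 0.2995.
p-value = 2·P(Z > 0.300) ≈ 0.7645, so at α = 0.05 we fail to reject H₀.

z = 0.2995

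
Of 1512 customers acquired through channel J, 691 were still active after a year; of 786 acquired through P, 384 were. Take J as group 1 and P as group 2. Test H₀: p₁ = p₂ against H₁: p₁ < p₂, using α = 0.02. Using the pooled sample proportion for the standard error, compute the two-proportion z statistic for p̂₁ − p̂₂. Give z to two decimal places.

p̂₁ = 691/1512 ≈ 0.4570, p̂₂ = 384/786 ≈ 0.4885.
Pooled p̂ = (691+384)/(1512+786) = 1075/2298 = 0.4678.
SE = √(0.248963 × 0.00193364) = 0.0219.
z = (0.4570 − 0.4885)/0.0219 = -0.0315/0.0219 = -1.44.
p-value = P(Z < -1.437) ≈ 0.0753, so at α = 0.02 we fail to reject H₀.

z = -1.44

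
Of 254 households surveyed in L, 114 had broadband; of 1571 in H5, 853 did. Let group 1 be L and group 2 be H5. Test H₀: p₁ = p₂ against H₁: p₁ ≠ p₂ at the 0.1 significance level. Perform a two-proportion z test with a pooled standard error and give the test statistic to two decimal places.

z = -2.79

p̂₁ = 114/254 = 0.4488, p̂₂ = 853/1571 = 0.5430.
Pooled p̂ = (114+853)/(254+1571) = 967/1825 = 0.5299.
SE = √(0.249108 × 0.00457355) = 0.0338.
z = (0.4488 − 0.5430)/0.0338 = -0.0942/0.0338 = -2.79.
p-value = 2·P(Z > 2.789) ≈ 0.0053; since p < α = 0.1, reject H₀.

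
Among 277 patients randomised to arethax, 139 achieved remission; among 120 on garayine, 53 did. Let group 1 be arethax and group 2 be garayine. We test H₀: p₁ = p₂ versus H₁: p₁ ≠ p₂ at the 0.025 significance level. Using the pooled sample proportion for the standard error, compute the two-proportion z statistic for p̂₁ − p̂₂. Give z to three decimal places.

p̂₁ = 139/277 ≈ 0.50181, p̂₂ = 53/120 ≈ 0.44167.
Pooled p̂ = (139+53)/(277+120) = 192/397 = 0.48363.
SE = √(0.249732 × 0.0119434) = 0.05461.
z = (0.50181 − 0.44167)/0.05461 = 0.06014/0.05461 = 1.101.
p-value = 2·P(Z > 1.101) ≈ 0.2708, so at α = 0.025 we fail to reject H₀.

z = 1.101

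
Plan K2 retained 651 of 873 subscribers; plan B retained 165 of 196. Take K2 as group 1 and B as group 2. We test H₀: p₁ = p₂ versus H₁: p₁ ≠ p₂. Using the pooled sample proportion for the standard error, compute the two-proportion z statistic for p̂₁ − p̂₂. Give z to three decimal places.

p̂₁ = 651/873 = 0.74570, p̂₂ = 165/196 = 0.84184.
Pooled p̂ = (651+165)/(873+196) = 816/1069 = 0.76333.
SE = √(0.180657 × 0.00624752) = 0.03360.
z = (0.74570 − 0.84184)/0.03360 = -0.09614/0.03360 = -2.861.

z = -2.861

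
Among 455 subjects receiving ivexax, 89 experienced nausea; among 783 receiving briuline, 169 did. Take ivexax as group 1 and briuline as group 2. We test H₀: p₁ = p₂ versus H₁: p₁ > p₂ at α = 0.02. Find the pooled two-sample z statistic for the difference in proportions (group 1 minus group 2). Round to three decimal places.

p̂₁ = 89/455 ≈ 0.19560, p̂₂ = 169/783 ≈ 0.21584.
Pooled p̂ = (89+169)/(455+783) = 258/1238 = 0.20840.
SE = √(0.16497 × 0.00347494) = 0.02394.
z = (0.19560 − 0.21584)/0.02394 = -0.02024/0.02394 = -0.845.
p-value = P(Z > -0.845) ≈ 0.8009. With α = 0.02, fail to reject H₀.

z = -0.845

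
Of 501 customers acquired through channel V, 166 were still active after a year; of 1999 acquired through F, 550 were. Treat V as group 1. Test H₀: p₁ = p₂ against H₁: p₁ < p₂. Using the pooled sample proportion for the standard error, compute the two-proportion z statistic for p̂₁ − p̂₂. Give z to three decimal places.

p̂₁ = 166/501 ≈ 0.33134, p̂₂ = 550/1999 ≈ 0.27514.
Pooled p̂ = (166+550)/(501+1999) = 716/2500 = 0.28640.
SE = √(p̂(1−p̂)(1/n₁+1/n₂)) = √(0.28640·0.71360·0.00249626) = √(0.000510173) = 0.02259.
z = (0.33134 − 0.27514)/0.02259 = 0.05620/0.02259 = 2.488.
p-value = P(Z < 2.488) ≈ 0.9936.

z = 2.488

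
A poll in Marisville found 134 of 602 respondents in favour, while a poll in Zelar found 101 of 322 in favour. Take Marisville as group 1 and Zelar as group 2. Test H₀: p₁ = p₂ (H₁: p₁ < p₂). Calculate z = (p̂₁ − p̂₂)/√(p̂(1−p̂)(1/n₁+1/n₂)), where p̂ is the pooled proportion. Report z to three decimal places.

p̂₁ = 134/602 = 0.22259, p̂₂ = 101/322 = 0.31366.
Pooled p̂ = (134+101)/(602+322) = 235/924 = 0.25433.
SE = √(p̂(1−p̂)(1/n₁+1/n₂)) = √(0.25433·0.74567·0.00476672) = √(0.000903988) = 0.03007.
z = (0.22259 − 0.31366)/0.03007 = -0.09107/0.03007 = -3.029.

z = -3.029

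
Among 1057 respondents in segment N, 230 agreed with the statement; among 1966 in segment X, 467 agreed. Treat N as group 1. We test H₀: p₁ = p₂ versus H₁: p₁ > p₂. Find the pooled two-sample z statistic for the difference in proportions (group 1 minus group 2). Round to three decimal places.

p̂₁ = 230/1057 = 0.217597, p̂₂ = 467/1966 = 0.237538.
Pooled p̂ = (230+467)/(1057+1966) = 697/3023 = 0.230566.
SE = √(p̂(1−p̂)(1/n₁+1/n₂)) = √(0.230566·0.769434·0.00145472) = √(0.000258075) = 0.016065.
z = (0.217597 − 0.237538)/0.016065 = -0.019941/0.016065 = -1.241.
p-value = P(Z > -1.241) ≈ 0.8928.

z = -1.241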